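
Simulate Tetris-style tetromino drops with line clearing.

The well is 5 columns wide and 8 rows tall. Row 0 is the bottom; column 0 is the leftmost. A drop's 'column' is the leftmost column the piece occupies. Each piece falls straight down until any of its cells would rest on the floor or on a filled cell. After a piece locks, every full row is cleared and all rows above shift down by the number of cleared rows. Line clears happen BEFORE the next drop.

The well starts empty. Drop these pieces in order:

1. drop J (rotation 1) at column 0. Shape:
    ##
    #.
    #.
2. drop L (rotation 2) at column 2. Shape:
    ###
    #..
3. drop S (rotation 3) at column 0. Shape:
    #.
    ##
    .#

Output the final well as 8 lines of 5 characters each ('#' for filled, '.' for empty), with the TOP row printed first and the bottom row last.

Answer: .....
.....
#....
##...
.#...
##...
#.###
#.#..

Derivation:
Drop 1: J rot1 at col 0 lands with bottom-row=0; cleared 0 line(s) (total 0); column heights now [3 3 0 0 0], max=3
Drop 2: L rot2 at col 2 lands with bottom-row=0; cleared 0 line(s) (total 0); column heights now [3 3 2 2 2], max=3
Drop 3: S rot3 at col 0 lands with bottom-row=3; cleared 0 line(s) (total 0); column heights now [6 5 2 2 2], max=6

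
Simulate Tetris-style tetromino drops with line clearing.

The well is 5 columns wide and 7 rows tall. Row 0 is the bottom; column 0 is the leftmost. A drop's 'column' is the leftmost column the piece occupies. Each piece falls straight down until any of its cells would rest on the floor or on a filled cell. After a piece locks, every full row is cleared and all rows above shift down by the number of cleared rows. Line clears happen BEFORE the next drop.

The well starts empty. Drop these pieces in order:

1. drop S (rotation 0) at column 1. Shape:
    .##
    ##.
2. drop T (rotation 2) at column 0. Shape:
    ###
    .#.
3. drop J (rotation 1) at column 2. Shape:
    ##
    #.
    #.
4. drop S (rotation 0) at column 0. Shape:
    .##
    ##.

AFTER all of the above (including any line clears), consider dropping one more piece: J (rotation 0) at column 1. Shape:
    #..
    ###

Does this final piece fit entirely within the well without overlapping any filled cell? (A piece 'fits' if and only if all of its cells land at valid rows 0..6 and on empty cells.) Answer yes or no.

Answer: no

Derivation:
Drop 1: S rot0 at col 1 lands with bottom-row=0; cleared 0 line(s) (total 0); column heights now [0 1 2 2 0], max=2
Drop 2: T rot2 at col 0 lands with bottom-row=1; cleared 0 line(s) (total 0); column heights now [3 3 3 2 0], max=3
Drop 3: J rot1 at col 2 lands with bottom-row=3; cleared 0 line(s) (total 0); column heights now [3 3 6 6 0], max=6
Drop 4: S rot0 at col 0 lands with bottom-row=5; cleared 0 line(s) (total 0); column heights now [6 7 7 6 0], max=7
Test piece J rot0 at col 1 (width 3): heights before test = [6 7 7 6 0]; fits = False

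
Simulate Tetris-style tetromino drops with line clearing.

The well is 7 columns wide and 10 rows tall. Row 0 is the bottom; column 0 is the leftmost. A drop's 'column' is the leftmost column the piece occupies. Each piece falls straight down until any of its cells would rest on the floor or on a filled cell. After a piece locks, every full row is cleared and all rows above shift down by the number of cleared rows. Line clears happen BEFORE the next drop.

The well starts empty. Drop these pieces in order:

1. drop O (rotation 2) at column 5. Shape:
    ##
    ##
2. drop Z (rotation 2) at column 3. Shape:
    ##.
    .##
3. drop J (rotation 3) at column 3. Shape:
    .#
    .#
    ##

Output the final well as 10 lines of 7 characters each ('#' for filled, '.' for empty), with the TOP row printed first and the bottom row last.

Drop 1: O rot2 at col 5 lands with bottom-row=0; cleared 0 line(s) (total 0); column heights now [0 0 0 0 0 2 2], max=2
Drop 2: Z rot2 at col 3 lands with bottom-row=2; cleared 0 line(s) (total 0); column heights now [0 0 0 4 4 3 2], max=4
Drop 3: J rot3 at col 3 lands with bottom-row=4; cleared 0 line(s) (total 0); column heights now [0 0 0 5 7 3 2], max=7

Answer: .......
.......
.......
....#..
....#..
...##..
...##..
....##.
.....##
.....##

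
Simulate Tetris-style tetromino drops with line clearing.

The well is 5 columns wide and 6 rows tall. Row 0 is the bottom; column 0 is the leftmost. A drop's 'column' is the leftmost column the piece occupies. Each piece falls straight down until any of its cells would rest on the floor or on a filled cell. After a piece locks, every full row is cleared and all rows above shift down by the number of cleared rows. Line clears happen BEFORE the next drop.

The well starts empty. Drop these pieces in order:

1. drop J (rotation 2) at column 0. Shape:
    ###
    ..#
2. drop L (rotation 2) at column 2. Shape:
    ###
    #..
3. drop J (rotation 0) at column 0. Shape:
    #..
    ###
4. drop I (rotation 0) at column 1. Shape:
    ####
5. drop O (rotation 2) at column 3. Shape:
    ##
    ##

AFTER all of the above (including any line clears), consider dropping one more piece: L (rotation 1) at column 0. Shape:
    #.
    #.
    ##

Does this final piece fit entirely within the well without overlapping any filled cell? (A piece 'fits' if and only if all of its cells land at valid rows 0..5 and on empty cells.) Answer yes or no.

Drop 1: J rot2 at col 0 lands with bottom-row=0; cleared 0 line(s) (total 0); column heights now [2 2 2 0 0], max=2
Drop 2: L rot2 at col 2 lands with bottom-row=2; cleared 0 line(s) (total 0); column heights now [2 2 4 4 4], max=4
Drop 3: J rot0 at col 0 lands with bottom-row=4; cleared 0 line(s) (total 0); column heights now [6 5 5 4 4], max=6
Drop 4: I rot0 at col 1 lands with bottom-row=5; cleared 1 line(s) (total 1); column heights now [5 5 5 4 4], max=5
Drop 5: O rot2 at col 3 lands with bottom-row=4; cleared 1 line(s) (total 2); column heights now [2 2 4 5 5], max=5
Test piece L rot1 at col 0 (width 2): heights before test = [2 2 4 5 5]; fits = True

Answer: yes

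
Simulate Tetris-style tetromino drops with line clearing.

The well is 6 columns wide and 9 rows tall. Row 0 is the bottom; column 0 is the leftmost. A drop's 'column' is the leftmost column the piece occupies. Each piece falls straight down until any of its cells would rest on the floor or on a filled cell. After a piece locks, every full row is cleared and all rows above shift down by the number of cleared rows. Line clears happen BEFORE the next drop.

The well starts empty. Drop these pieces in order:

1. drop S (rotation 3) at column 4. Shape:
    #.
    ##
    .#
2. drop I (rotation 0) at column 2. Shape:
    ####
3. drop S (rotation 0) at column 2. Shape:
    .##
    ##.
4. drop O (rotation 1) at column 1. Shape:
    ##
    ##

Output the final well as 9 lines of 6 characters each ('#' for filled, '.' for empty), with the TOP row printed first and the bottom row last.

Answer: ......
......
.##...
.####.
..##..
..####
....#.
....##
.....#

Derivation:
Drop 1: S rot3 at col 4 lands with bottom-row=0; cleared 0 line(s) (total 0); column heights now [0 0 0 0 3 2], max=3
Drop 2: I rot0 at col 2 lands with bottom-row=3; cleared 0 line(s) (total 0); column heights now [0 0 4 4 4 4], max=4
Drop 3: S rot0 at col 2 lands with bottom-row=4; cleared 0 line(s) (total 0); column heights now [0 0 5 6 6 4], max=6
Drop 4: O rot1 at col 1 lands with bottom-row=5; cleared 0 line(s) (total 0); column heights now [0 7 7 6 6 4], max=7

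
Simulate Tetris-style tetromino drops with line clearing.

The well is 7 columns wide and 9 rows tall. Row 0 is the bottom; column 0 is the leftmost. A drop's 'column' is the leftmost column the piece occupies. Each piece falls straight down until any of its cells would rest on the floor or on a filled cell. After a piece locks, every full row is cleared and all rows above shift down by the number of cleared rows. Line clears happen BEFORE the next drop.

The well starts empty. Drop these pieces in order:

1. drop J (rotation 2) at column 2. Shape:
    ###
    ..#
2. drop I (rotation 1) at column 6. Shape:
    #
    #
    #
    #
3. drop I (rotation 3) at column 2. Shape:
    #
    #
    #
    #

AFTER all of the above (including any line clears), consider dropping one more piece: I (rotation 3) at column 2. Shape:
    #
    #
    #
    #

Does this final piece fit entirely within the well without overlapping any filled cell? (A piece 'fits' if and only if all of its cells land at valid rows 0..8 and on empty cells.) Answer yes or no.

Answer: no

Derivation:
Drop 1: J rot2 at col 2 lands with bottom-row=0; cleared 0 line(s) (total 0); column heights now [0 0 2 2 2 0 0], max=2
Drop 2: I rot1 at col 6 lands with bottom-row=0; cleared 0 line(s) (total 0); column heights now [0 0 2 2 2 0 4], max=4
Drop 3: I rot3 at col 2 lands with bottom-row=2; cleared 0 line(s) (total 0); column heights now [0 0 6 2 2 0 4], max=6
Test piece I rot3 at col 2 (width 1): heights before test = [0 0 6 2 2 0 4]; fits = False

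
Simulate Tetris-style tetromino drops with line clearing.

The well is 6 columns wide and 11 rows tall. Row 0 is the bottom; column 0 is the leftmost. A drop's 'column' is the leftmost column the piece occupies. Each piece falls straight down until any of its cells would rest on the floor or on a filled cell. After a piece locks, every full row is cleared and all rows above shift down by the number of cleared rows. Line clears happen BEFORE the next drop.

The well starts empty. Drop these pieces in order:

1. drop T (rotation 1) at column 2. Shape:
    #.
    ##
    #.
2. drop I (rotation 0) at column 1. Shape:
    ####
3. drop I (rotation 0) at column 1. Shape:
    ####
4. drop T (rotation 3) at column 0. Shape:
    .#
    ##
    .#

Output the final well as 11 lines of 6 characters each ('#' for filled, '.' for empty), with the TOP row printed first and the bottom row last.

Answer: ......
......
......
.#....
##....
.#....
.####.
.####.
..#...
..##..
..#...

Derivation:
Drop 1: T rot1 at col 2 lands with bottom-row=0; cleared 0 line(s) (total 0); column heights now [0 0 3 2 0 0], max=3
Drop 2: I rot0 at col 1 lands with bottom-row=3; cleared 0 line(s) (total 0); column heights now [0 4 4 4 4 0], max=4
Drop 3: I rot0 at col 1 lands with bottom-row=4; cleared 0 line(s) (total 0); column heights now [0 5 5 5 5 0], max=5
Drop 4: T rot3 at col 0 lands with bottom-row=5; cleared 0 line(s) (total 0); column heights now [7 8 5 5 5 0], max=8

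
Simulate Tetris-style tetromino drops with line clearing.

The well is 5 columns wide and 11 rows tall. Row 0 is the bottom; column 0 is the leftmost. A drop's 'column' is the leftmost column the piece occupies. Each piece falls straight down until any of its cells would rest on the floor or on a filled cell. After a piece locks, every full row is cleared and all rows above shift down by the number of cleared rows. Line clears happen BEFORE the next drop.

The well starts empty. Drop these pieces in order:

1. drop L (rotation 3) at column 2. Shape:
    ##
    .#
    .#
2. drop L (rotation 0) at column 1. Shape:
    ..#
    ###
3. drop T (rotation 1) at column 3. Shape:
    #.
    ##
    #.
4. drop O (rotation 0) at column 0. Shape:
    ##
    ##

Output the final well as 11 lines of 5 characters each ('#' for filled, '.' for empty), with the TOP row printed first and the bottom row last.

Answer: .....
.....
.....
...#.
...##
##.#.
##.#.
.###.
..##.
...#.
...#.

Derivation:
Drop 1: L rot3 at col 2 lands with bottom-row=0; cleared 0 line(s) (total 0); column heights now [0 0 3 3 0], max=3
Drop 2: L rot0 at col 1 lands with bottom-row=3; cleared 0 line(s) (total 0); column heights now [0 4 4 5 0], max=5
Drop 3: T rot1 at col 3 lands with bottom-row=5; cleared 0 line(s) (total 0); column heights now [0 4 4 8 7], max=8
Drop 4: O rot0 at col 0 lands with bottom-row=4; cleared 0 line(s) (total 0); column heights now [6 6 4 8 7], max=8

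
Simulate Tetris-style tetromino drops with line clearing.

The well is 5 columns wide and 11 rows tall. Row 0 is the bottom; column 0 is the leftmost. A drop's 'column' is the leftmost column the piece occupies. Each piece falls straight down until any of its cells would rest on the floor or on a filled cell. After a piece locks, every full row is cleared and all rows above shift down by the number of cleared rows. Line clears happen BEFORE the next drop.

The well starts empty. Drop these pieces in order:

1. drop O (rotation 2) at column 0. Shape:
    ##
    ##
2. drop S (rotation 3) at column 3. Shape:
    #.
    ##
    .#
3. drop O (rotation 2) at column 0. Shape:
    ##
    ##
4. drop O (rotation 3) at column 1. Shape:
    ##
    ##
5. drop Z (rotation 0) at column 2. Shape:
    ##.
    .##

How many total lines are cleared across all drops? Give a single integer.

Drop 1: O rot2 at col 0 lands with bottom-row=0; cleared 0 line(s) (total 0); column heights now [2 2 0 0 0], max=2
Drop 2: S rot3 at col 3 lands with bottom-row=0; cleared 0 line(s) (total 0); column heights now [2 2 0 3 2], max=3
Drop 3: O rot2 at col 0 lands with bottom-row=2; cleared 0 line(s) (total 0); column heights now [4 4 0 3 2], max=4
Drop 4: O rot3 at col 1 lands with bottom-row=4; cleared 0 line(s) (total 0); column heights now [4 6 6 3 2], max=6
Drop 5: Z rot0 at col 2 lands with bottom-row=5; cleared 0 line(s) (total 0); column heights now [4 6 7 7 6], max=7

Answer: 0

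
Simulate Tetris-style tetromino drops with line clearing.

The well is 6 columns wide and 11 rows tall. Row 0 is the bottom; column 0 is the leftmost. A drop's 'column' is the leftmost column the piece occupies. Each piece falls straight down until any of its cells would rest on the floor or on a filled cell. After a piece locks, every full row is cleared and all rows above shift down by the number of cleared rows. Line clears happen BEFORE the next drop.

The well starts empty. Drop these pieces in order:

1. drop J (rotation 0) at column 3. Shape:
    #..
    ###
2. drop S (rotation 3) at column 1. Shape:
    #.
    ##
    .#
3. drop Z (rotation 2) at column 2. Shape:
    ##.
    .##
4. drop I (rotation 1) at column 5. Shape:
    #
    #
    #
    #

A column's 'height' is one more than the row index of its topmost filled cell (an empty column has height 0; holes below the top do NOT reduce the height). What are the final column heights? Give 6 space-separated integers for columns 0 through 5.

Drop 1: J rot0 at col 3 lands with bottom-row=0; cleared 0 line(s) (total 0); column heights now [0 0 0 2 1 1], max=2
Drop 2: S rot3 at col 1 lands with bottom-row=0; cleared 0 line(s) (total 0); column heights now [0 3 2 2 1 1], max=3
Drop 3: Z rot2 at col 2 lands with bottom-row=2; cleared 0 line(s) (total 0); column heights now [0 3 4 4 3 1], max=4
Drop 4: I rot1 at col 5 lands with bottom-row=1; cleared 0 line(s) (total 0); column heights now [0 3 4 4 3 5], max=5

Answer: 0 3 4 4 3 5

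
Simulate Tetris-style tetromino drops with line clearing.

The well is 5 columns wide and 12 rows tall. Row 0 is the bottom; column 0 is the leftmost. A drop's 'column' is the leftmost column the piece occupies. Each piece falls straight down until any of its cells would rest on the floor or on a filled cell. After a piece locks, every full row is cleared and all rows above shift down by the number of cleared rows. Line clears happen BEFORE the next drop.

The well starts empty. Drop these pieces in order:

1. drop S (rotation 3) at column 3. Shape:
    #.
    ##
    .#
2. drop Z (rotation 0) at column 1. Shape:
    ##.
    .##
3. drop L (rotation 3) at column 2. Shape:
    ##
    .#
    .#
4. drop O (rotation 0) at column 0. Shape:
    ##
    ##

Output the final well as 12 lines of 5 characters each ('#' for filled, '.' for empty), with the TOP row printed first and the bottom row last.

Drop 1: S rot3 at col 3 lands with bottom-row=0; cleared 0 line(s) (total 0); column heights now [0 0 0 3 2], max=3
Drop 2: Z rot0 at col 1 lands with bottom-row=3; cleared 0 line(s) (total 0); column heights now [0 5 5 4 2], max=5
Drop 3: L rot3 at col 2 lands with bottom-row=4; cleared 0 line(s) (total 0); column heights now [0 5 7 7 2], max=7
Drop 4: O rot0 at col 0 lands with bottom-row=5; cleared 0 line(s) (total 0); column heights now [7 7 7 7 2], max=7

Answer: .....
.....
.....
.....
.....
####.
##.#.
.###.
..##.
...#.
...##
....#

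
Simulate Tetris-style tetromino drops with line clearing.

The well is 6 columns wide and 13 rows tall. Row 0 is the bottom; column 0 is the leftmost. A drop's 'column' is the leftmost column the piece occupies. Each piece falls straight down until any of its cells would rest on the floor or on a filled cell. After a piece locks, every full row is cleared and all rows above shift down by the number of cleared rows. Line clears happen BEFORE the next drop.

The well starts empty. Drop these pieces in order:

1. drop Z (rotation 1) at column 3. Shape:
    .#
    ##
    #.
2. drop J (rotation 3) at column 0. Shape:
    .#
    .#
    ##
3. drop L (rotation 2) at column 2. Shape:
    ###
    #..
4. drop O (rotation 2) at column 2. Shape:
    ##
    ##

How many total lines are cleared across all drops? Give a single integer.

Drop 1: Z rot1 at col 3 lands with bottom-row=0; cleared 0 line(s) (total 0); column heights now [0 0 0 2 3 0], max=3
Drop 2: J rot3 at col 0 lands with bottom-row=0; cleared 0 line(s) (total 0); column heights now [1 3 0 2 3 0], max=3
Drop 3: L rot2 at col 2 lands with bottom-row=2; cleared 0 line(s) (total 0); column heights now [1 3 4 4 4 0], max=4
Drop 4: O rot2 at col 2 lands with bottom-row=4; cleared 0 line(s) (total 0); column heights now [1 3 6 6 4 0], max=6

Answer: 0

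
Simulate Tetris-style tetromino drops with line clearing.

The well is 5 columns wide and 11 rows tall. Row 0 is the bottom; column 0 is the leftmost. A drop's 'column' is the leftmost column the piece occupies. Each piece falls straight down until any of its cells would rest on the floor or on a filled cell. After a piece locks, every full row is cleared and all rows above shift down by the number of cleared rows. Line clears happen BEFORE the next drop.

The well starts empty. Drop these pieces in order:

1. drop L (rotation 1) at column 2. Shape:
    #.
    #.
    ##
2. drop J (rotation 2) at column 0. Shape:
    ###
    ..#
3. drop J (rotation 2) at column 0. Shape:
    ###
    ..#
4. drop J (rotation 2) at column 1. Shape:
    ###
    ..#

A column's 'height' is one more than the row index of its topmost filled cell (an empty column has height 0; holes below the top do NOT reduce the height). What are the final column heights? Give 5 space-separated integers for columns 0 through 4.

Answer: 7 8 8 8 0

Derivation:
Drop 1: L rot1 at col 2 lands with bottom-row=0; cleared 0 line(s) (total 0); column heights now [0 0 3 1 0], max=3
Drop 2: J rot2 at col 0 lands with bottom-row=3; cleared 0 line(s) (total 0); column heights now [5 5 5 1 0], max=5
Drop 3: J rot2 at col 0 lands with bottom-row=5; cleared 0 line(s) (total 0); column heights now [7 7 7 1 0], max=7
Drop 4: J rot2 at col 1 lands with bottom-row=6; cleared 0 line(s) (total 0); column heights now [7 8 8 8 0], max=8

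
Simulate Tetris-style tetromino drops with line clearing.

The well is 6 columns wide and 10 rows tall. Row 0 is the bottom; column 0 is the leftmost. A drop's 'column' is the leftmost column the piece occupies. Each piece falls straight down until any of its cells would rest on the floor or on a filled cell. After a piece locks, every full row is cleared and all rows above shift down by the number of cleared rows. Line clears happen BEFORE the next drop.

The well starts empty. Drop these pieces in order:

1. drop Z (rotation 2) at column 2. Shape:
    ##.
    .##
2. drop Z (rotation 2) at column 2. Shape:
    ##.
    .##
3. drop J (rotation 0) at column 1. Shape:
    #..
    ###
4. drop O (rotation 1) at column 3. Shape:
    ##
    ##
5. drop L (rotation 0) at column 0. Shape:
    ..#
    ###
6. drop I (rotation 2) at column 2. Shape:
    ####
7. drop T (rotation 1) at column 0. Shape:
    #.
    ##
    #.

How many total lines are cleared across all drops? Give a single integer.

Answer: 1

Derivation:
Drop 1: Z rot2 at col 2 lands with bottom-row=0; cleared 0 line(s) (total 0); column heights now [0 0 2 2 1 0], max=2
Drop 2: Z rot2 at col 2 lands with bottom-row=2; cleared 0 line(s) (total 0); column heights now [0 0 4 4 3 0], max=4
Drop 3: J rot0 at col 1 lands with bottom-row=4; cleared 0 line(s) (total 0); column heights now [0 6 5 5 3 0], max=6
Drop 4: O rot1 at col 3 lands with bottom-row=5; cleared 0 line(s) (total 0); column heights now [0 6 5 7 7 0], max=7
Drop 5: L rot0 at col 0 lands with bottom-row=6; cleared 0 line(s) (total 0); column heights now [7 7 8 7 7 0], max=8
Drop 6: I rot2 at col 2 lands with bottom-row=8; cleared 0 line(s) (total 0); column heights now [7 7 9 9 9 9], max=9
Drop 7: T rot1 at col 0 lands with bottom-row=7; cleared 1 line(s) (total 1); column heights now [9 7 8 7 7 0], max=9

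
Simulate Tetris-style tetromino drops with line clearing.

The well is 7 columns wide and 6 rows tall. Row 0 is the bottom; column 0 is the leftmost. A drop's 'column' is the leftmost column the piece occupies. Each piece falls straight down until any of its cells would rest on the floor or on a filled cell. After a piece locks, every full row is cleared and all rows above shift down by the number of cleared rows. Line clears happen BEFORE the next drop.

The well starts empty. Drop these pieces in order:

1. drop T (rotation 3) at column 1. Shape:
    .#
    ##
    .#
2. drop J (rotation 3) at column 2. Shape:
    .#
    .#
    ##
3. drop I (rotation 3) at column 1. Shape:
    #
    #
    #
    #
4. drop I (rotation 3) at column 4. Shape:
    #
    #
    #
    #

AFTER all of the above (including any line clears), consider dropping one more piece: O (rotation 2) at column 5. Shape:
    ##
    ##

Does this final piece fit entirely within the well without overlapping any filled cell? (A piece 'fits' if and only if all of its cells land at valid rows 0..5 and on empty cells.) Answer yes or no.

Answer: yes

Derivation:
Drop 1: T rot3 at col 1 lands with bottom-row=0; cleared 0 line(s) (total 0); column heights now [0 2 3 0 0 0 0], max=3
Drop 2: J rot3 at col 2 lands with bottom-row=3; cleared 0 line(s) (total 0); column heights now [0 2 4 6 0 0 0], max=6
Drop 3: I rot3 at col 1 lands with bottom-row=2; cleared 0 line(s) (total 0); column heights now [0 6 4 6 0 0 0], max=6
Drop 4: I rot3 at col 4 lands with bottom-row=0; cleared 0 line(s) (total 0); column heights now [0 6 4 6 4 0 0], max=6
Test piece O rot2 at col 5 (width 2): heights before test = [0 6 4 6 4 0 0]; fits = True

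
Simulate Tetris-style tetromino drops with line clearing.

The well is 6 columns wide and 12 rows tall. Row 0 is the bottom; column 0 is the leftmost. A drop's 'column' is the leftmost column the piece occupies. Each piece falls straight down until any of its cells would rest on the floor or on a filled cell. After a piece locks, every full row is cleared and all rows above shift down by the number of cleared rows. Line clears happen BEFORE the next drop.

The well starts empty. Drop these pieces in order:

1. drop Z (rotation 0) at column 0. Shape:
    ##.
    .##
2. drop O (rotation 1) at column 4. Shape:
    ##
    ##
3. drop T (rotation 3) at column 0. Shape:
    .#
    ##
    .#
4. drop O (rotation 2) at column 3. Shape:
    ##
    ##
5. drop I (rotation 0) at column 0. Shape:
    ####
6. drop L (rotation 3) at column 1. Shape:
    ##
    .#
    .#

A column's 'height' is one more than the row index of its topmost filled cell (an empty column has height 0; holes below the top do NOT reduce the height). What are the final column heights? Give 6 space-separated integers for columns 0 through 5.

Drop 1: Z rot0 at col 0 lands with bottom-row=0; cleared 0 line(s) (total 0); column heights now [2 2 1 0 0 0], max=2
Drop 2: O rot1 at col 4 lands with bottom-row=0; cleared 0 line(s) (total 0); column heights now [2 2 1 0 2 2], max=2
Drop 3: T rot3 at col 0 lands with bottom-row=2; cleared 0 line(s) (total 0); column heights now [4 5 1 0 2 2], max=5
Drop 4: O rot2 at col 3 lands with bottom-row=2; cleared 0 line(s) (total 0); column heights now [4 5 1 4 4 2], max=5
Drop 5: I rot0 at col 0 lands with bottom-row=5; cleared 0 line(s) (total 0); column heights now [6 6 6 6 4 2], max=6
Drop 6: L rot3 at col 1 lands with bottom-row=6; cleared 0 line(s) (total 0); column heights now [6 9 9 6 4 2], max=9

Answer: 6 9 9 6 4 2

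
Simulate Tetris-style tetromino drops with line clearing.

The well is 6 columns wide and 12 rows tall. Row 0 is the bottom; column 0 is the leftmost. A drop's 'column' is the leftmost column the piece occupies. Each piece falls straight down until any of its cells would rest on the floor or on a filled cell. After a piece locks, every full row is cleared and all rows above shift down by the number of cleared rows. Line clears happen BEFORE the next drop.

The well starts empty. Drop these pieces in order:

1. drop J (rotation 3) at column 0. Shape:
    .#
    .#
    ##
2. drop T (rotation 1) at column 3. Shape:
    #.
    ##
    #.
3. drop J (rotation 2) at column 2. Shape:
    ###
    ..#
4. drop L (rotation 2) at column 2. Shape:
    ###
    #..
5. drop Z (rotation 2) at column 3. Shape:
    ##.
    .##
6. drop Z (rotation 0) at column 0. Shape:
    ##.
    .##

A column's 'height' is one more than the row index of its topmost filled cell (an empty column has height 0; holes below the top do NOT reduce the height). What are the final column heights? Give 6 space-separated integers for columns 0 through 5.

Drop 1: J rot3 at col 0 lands with bottom-row=0; cleared 0 line(s) (total 0); column heights now [1 3 0 0 0 0], max=3
Drop 2: T rot1 at col 3 lands with bottom-row=0; cleared 0 line(s) (total 0); column heights now [1 3 0 3 2 0], max=3
Drop 3: J rot2 at col 2 lands with bottom-row=2; cleared 0 line(s) (total 0); column heights now [1 3 4 4 4 0], max=4
Drop 4: L rot2 at col 2 lands with bottom-row=4; cleared 0 line(s) (total 0); column heights now [1 3 6 6 6 0], max=6
Drop 5: Z rot2 at col 3 lands with bottom-row=6; cleared 0 line(s) (total 0); column heights now [1 3 6 8 8 7], max=8
Drop 6: Z rot0 at col 0 lands with bottom-row=6; cleared 0 line(s) (total 0); column heights now [8 8 7 8 8 7], max=8

Answer: 8 8 7 8 8 7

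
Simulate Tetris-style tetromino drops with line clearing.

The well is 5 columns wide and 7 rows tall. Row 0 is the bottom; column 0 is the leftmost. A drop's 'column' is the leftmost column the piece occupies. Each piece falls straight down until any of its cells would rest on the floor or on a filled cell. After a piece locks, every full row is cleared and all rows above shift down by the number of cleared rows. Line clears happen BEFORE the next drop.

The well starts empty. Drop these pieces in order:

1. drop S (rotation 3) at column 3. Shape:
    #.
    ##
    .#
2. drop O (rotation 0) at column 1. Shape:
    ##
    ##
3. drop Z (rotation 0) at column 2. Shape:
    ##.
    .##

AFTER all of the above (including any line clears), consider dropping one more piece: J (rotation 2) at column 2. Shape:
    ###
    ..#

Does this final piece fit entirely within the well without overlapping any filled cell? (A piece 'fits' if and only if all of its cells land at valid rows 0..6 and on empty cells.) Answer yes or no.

Answer: yes

Derivation:
Drop 1: S rot3 at col 3 lands with bottom-row=0; cleared 0 line(s) (total 0); column heights now [0 0 0 3 2], max=3
Drop 2: O rot0 at col 1 lands with bottom-row=0; cleared 0 line(s) (total 0); column heights now [0 2 2 3 2], max=3
Drop 3: Z rot0 at col 2 lands with bottom-row=3; cleared 0 line(s) (total 0); column heights now [0 2 5 5 4], max=5
Test piece J rot2 at col 2 (width 3): heights before test = [0 2 5 5 4]; fits = True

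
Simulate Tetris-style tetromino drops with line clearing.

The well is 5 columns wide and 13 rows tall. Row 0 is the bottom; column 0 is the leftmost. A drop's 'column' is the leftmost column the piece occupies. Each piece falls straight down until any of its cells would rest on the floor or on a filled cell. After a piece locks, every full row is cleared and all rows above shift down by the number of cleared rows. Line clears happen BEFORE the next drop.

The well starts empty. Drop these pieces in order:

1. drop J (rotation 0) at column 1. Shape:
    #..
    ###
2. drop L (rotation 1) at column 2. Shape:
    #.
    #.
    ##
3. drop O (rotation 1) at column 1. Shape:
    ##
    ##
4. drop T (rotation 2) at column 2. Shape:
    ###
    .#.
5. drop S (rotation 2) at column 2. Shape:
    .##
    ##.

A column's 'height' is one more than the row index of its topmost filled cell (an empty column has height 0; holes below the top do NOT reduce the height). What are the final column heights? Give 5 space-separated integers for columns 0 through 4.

Drop 1: J rot0 at col 1 lands with bottom-row=0; cleared 0 line(s) (total 0); column heights now [0 2 1 1 0], max=2
Drop 2: L rot1 at col 2 lands with bottom-row=1; cleared 0 line(s) (total 0); column heights now [0 2 4 2 0], max=4
Drop 3: O rot1 at col 1 lands with bottom-row=4; cleared 0 line(s) (total 0); column heights now [0 6 6 2 0], max=6
Drop 4: T rot2 at col 2 lands with bottom-row=5; cleared 0 line(s) (total 0); column heights now [0 6 7 7 7], max=7
Drop 5: S rot2 at col 2 lands with bottom-row=7; cleared 0 line(s) (total 0); column heights now [0 6 8 9 9], max=9

Answer: 0 6 8 9 9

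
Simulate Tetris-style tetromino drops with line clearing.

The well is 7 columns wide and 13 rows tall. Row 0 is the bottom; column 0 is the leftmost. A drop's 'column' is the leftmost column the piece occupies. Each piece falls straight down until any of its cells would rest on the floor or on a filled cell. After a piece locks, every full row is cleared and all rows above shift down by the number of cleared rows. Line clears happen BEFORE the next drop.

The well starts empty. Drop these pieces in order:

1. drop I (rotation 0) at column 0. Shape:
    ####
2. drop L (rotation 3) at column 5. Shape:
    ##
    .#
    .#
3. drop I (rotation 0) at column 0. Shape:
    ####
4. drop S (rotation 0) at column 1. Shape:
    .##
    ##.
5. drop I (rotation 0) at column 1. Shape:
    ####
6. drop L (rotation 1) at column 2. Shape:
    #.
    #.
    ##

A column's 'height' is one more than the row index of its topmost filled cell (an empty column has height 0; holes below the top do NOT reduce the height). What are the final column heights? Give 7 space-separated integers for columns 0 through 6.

Drop 1: I rot0 at col 0 lands with bottom-row=0; cleared 0 line(s) (total 0); column heights now [1 1 1 1 0 0 0], max=1
Drop 2: L rot3 at col 5 lands with bottom-row=0; cleared 0 line(s) (total 0); column heights now [1 1 1 1 0 3 3], max=3
Drop 3: I rot0 at col 0 lands with bottom-row=1; cleared 0 line(s) (total 0); column heights now [2 2 2 2 0 3 3], max=3
Drop 4: S rot0 at col 1 lands with bottom-row=2; cleared 0 line(s) (total 0); column heights now [2 3 4 4 0 3 3], max=4
Drop 5: I rot0 at col 1 lands with bottom-row=4; cleared 0 line(s) (total 0); column heights now [2 5 5 5 5 3 3], max=5
Drop 6: L rot1 at col 2 lands with bottom-row=5; cleared 0 line(s) (total 0); column heights now [2 5 8 6 5 3 3], max=8

Answer: 2 5 8 6 5 3 3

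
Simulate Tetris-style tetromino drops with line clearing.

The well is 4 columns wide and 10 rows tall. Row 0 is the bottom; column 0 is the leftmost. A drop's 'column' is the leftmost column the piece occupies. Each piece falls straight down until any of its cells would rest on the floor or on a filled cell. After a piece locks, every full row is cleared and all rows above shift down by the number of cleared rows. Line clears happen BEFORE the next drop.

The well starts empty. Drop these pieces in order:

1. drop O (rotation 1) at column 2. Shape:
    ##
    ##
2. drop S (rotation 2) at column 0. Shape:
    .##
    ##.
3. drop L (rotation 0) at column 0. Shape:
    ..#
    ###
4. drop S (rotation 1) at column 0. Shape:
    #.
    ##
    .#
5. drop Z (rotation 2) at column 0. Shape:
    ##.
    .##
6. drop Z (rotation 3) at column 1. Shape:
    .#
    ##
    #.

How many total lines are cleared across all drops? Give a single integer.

Drop 1: O rot1 at col 2 lands with bottom-row=0; cleared 0 line(s) (total 0); column heights now [0 0 2 2], max=2
Drop 2: S rot2 at col 0 lands with bottom-row=1; cleared 1 line(s) (total 1); column heights now [0 2 2 1], max=2
Drop 3: L rot0 at col 0 lands with bottom-row=2; cleared 0 line(s) (total 1); column heights now [3 3 4 1], max=4
Drop 4: S rot1 at col 0 lands with bottom-row=3; cleared 0 line(s) (total 1); column heights now [6 5 4 1], max=6
Drop 5: Z rot2 at col 0 lands with bottom-row=5; cleared 0 line(s) (total 1); column heights now [7 7 6 1], max=7
Drop 6: Z rot3 at col 1 lands with bottom-row=7; cleared 0 line(s) (total 1); column heights now [7 9 10 1], max=10

Answer: 1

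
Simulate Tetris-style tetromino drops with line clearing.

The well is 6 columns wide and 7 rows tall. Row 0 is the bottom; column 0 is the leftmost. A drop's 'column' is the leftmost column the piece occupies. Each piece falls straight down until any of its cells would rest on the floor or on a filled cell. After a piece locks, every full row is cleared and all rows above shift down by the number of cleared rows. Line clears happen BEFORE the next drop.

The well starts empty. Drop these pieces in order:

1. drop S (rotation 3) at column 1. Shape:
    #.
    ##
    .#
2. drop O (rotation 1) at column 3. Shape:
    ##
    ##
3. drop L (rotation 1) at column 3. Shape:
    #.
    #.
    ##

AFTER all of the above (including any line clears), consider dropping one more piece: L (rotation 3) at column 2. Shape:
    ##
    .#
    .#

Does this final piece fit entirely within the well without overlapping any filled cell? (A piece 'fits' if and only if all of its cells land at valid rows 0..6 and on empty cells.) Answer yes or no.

Drop 1: S rot3 at col 1 lands with bottom-row=0; cleared 0 line(s) (total 0); column heights now [0 3 2 0 0 0], max=3
Drop 2: O rot1 at col 3 lands with bottom-row=0; cleared 0 line(s) (total 0); column heights now [0 3 2 2 2 0], max=3
Drop 3: L rot1 at col 3 lands with bottom-row=2; cleared 0 line(s) (total 0); column heights now [0 3 2 5 3 0], max=5
Test piece L rot3 at col 2 (width 2): heights before test = [0 3 2 5 3 0]; fits = False

Answer: no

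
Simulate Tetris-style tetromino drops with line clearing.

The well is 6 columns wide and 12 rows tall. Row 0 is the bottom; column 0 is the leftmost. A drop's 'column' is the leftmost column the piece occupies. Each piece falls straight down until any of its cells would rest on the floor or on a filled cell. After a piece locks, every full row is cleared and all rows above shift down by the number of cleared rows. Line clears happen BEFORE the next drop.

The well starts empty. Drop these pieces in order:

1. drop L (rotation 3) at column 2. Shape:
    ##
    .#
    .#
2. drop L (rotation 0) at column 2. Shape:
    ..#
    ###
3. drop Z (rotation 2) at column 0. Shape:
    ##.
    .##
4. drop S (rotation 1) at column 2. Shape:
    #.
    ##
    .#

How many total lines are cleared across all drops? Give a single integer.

Drop 1: L rot3 at col 2 lands with bottom-row=0; cleared 0 line(s) (total 0); column heights now [0 0 3 3 0 0], max=3
Drop 2: L rot0 at col 2 lands with bottom-row=3; cleared 0 line(s) (total 0); column heights now [0 0 4 4 5 0], max=5
Drop 3: Z rot2 at col 0 lands with bottom-row=4; cleared 0 line(s) (total 0); column heights now [6 6 5 4 5 0], max=6
Drop 4: S rot1 at col 2 lands with bottom-row=4; cleared 0 line(s) (total 0); column heights now [6 6 7 6 5 0], max=7

Answer: 0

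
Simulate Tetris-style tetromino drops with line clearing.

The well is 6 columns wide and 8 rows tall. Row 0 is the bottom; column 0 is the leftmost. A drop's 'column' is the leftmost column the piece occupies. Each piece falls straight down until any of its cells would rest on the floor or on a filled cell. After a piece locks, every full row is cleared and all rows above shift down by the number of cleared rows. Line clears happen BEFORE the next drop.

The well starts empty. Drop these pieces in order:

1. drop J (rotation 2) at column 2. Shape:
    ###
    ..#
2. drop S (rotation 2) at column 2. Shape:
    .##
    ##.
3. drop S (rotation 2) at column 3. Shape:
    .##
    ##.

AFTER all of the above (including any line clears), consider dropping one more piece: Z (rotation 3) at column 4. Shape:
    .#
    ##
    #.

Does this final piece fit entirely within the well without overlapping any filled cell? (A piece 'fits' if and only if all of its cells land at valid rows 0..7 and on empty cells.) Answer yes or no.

Answer: no

Derivation:
Drop 1: J rot2 at col 2 lands with bottom-row=0; cleared 0 line(s) (total 0); column heights now [0 0 2 2 2 0], max=2
Drop 2: S rot2 at col 2 lands with bottom-row=2; cleared 0 line(s) (total 0); column heights now [0 0 3 4 4 0], max=4
Drop 3: S rot2 at col 3 lands with bottom-row=4; cleared 0 line(s) (total 0); column heights now [0 0 3 5 6 6], max=6
Test piece Z rot3 at col 4 (width 2): heights before test = [0 0 3 5 6 6]; fits = False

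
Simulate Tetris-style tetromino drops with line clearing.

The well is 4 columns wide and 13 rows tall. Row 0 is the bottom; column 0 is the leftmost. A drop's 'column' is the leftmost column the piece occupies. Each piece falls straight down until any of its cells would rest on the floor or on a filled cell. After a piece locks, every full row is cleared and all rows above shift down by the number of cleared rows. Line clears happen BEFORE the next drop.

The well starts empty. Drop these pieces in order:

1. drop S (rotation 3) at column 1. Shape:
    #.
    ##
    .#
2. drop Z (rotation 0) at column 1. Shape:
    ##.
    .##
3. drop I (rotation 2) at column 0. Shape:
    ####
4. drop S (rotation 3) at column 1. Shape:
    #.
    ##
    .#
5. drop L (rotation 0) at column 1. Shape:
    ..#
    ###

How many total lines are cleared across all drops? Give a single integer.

Answer: 1

Derivation:
Drop 1: S rot3 at col 1 lands with bottom-row=0; cleared 0 line(s) (total 0); column heights now [0 3 2 0], max=3
Drop 2: Z rot0 at col 1 lands with bottom-row=2; cleared 0 line(s) (total 0); column heights now [0 4 4 3], max=4
Drop 3: I rot2 at col 0 lands with bottom-row=4; cleared 1 line(s) (total 1); column heights now [0 4 4 3], max=4
Drop 4: S rot3 at col 1 lands with bottom-row=4; cleared 0 line(s) (total 1); column heights now [0 7 6 3], max=7
Drop 5: L rot0 at col 1 lands with bottom-row=7; cleared 0 line(s) (total 1); column heights now [0 8 8 9], max=9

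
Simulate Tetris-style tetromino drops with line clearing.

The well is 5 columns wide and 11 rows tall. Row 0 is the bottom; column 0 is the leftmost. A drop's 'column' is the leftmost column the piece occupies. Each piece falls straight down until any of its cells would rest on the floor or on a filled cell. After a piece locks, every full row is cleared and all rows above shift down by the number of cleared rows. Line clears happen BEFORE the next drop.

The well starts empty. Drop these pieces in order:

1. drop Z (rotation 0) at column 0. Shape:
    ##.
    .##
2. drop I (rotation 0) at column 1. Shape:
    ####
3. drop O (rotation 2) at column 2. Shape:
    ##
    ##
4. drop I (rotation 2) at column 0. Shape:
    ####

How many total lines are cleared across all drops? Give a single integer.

Answer: 0

Derivation:
Drop 1: Z rot0 at col 0 lands with bottom-row=0; cleared 0 line(s) (total 0); column heights now [2 2 1 0 0], max=2
Drop 2: I rot0 at col 1 lands with bottom-row=2; cleared 0 line(s) (total 0); column heights now [2 3 3 3 3], max=3
Drop 3: O rot2 at col 2 lands with bottom-row=3; cleared 0 line(s) (total 0); column heights now [2 3 5 5 3], max=5
Drop 4: I rot2 at col 0 lands with bottom-row=5; cleared 0 line(s) (total 0); column heights now [6 6 6 6 3], max=6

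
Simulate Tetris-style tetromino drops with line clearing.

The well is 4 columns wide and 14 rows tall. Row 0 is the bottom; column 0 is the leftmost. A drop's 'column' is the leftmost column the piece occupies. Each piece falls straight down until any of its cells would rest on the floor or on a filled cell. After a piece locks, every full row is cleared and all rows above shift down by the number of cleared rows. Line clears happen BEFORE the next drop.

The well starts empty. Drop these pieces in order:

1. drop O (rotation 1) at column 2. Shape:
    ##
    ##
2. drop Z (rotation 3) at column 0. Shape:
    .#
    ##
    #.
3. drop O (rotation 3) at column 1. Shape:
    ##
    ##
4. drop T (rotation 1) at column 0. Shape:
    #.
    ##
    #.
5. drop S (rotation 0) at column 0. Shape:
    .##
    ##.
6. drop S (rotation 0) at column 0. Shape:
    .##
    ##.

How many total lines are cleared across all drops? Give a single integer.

Answer: 1

Derivation:
Drop 1: O rot1 at col 2 lands with bottom-row=0; cleared 0 line(s) (total 0); column heights now [0 0 2 2], max=2
Drop 2: Z rot3 at col 0 lands with bottom-row=0; cleared 1 line(s) (total 1); column heights now [1 2 1 1], max=2
Drop 3: O rot3 at col 1 lands with bottom-row=2; cleared 0 line(s) (total 1); column heights now [1 4 4 1], max=4
Drop 4: T rot1 at col 0 lands with bottom-row=3; cleared 0 line(s) (total 1); column heights now [6 5 4 1], max=6
Drop 5: S rot0 at col 0 lands with bottom-row=6; cleared 0 line(s) (total 1); column heights now [7 8 8 1], max=8
Drop 6: S rot0 at col 0 lands with bottom-row=8; cleared 0 line(s) (total 1); column heights now [9 10 10 1], max=10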